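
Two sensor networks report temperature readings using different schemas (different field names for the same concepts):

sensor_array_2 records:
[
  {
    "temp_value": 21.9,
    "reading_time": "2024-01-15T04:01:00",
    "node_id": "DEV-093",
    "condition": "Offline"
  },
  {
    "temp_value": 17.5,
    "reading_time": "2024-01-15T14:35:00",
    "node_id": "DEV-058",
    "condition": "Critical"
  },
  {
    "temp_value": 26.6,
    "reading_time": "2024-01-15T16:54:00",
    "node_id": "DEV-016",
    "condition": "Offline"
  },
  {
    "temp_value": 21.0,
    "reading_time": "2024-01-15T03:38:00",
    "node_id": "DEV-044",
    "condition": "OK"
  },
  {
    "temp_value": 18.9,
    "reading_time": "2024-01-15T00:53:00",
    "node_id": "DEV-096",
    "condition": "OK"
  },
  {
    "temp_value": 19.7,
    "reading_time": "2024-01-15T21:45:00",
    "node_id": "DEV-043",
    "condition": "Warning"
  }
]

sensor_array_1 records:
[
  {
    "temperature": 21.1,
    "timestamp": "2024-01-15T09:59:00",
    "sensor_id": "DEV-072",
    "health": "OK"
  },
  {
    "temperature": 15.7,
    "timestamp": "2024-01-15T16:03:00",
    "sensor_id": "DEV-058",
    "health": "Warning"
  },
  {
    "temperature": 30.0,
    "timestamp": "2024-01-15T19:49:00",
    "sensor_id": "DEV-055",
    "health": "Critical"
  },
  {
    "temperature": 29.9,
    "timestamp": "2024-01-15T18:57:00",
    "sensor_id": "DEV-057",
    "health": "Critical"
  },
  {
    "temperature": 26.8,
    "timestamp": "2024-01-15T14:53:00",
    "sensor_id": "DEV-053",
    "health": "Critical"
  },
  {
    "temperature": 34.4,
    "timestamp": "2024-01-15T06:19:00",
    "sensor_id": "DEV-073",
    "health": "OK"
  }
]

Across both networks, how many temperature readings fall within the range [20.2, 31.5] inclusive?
7

Schema mapping: "temp_value" (sensor_array_2) = "temperature" (sensor_array_1) = temperature

Readings in [20.2, 31.5] from sensor_array_2: 3
Readings in [20.2, 31.5] from sensor_array_1: 4

Total count: 3 + 4 = 7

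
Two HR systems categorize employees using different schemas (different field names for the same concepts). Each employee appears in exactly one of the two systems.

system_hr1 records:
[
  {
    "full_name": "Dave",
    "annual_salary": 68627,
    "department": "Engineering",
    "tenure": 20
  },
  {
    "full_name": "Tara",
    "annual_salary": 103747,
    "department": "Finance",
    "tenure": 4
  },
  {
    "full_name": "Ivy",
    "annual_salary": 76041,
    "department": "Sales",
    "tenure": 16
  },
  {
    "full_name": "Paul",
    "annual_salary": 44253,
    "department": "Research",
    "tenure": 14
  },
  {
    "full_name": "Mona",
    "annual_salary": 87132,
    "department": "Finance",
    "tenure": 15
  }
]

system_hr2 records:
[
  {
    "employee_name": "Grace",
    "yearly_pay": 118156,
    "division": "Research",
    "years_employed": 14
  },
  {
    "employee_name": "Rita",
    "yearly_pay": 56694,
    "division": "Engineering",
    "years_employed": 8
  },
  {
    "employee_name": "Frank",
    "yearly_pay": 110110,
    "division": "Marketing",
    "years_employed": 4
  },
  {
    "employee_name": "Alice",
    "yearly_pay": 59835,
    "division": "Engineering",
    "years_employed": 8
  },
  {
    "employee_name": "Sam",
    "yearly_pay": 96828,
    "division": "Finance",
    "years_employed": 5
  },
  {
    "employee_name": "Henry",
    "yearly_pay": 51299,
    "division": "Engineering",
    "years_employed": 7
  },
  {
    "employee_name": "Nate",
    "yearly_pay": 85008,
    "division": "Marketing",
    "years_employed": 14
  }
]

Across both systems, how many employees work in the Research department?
2

Schema mapping: "department" (system_hr1) = "division" (system_hr2) = department

Research employees in system_hr1: 1
Research employees in system_hr2: 1

Total in Research: 1 + 1 = 2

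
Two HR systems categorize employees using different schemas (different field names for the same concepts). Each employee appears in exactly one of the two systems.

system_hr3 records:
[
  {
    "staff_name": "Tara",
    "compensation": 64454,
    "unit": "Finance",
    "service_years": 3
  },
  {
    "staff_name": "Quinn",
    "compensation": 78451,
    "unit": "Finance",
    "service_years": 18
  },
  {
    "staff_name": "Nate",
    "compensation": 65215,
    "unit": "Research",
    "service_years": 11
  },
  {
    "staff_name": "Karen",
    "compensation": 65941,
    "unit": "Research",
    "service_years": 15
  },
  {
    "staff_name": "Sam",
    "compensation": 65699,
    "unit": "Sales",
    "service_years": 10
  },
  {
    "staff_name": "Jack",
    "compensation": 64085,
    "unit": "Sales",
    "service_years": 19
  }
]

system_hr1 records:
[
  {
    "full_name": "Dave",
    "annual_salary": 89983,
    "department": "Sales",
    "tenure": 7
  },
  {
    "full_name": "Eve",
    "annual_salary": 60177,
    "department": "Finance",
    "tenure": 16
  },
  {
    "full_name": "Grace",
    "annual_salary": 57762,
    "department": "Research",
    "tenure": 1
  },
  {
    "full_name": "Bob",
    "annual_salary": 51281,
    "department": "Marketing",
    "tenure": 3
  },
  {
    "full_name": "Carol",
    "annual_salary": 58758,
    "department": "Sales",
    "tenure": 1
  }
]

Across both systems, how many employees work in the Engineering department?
0

Schema mapping: "unit" (system_hr3) = "department" (system_hr1) = department

Engineering employees in system_hr3: 0
Engineering employees in system_hr1: 0

Total in Engineering: 0 + 0 = 0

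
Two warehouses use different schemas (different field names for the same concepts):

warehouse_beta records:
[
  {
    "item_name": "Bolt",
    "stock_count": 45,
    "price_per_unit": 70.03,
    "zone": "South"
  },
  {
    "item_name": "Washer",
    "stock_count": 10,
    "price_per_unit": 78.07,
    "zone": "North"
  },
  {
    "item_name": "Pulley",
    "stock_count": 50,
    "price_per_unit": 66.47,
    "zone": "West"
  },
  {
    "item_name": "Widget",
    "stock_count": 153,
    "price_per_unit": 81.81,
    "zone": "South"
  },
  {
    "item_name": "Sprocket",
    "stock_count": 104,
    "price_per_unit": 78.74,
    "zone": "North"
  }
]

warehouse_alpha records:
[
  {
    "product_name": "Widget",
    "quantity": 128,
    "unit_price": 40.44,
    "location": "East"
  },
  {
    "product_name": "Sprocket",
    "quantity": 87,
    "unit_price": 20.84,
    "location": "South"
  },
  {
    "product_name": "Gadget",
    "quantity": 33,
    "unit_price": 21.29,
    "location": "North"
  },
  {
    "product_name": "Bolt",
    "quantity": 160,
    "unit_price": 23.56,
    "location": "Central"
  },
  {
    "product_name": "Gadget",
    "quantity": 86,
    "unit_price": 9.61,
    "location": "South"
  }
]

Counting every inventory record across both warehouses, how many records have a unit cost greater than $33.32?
6

Schema mapping: "price_per_unit" (warehouse_beta) = "unit_price" (warehouse_alpha) = unit cost

Records > $33.32 in warehouse_beta: 5
Records > $33.32 in warehouse_alpha: 1

Total count: 5 + 1 = 6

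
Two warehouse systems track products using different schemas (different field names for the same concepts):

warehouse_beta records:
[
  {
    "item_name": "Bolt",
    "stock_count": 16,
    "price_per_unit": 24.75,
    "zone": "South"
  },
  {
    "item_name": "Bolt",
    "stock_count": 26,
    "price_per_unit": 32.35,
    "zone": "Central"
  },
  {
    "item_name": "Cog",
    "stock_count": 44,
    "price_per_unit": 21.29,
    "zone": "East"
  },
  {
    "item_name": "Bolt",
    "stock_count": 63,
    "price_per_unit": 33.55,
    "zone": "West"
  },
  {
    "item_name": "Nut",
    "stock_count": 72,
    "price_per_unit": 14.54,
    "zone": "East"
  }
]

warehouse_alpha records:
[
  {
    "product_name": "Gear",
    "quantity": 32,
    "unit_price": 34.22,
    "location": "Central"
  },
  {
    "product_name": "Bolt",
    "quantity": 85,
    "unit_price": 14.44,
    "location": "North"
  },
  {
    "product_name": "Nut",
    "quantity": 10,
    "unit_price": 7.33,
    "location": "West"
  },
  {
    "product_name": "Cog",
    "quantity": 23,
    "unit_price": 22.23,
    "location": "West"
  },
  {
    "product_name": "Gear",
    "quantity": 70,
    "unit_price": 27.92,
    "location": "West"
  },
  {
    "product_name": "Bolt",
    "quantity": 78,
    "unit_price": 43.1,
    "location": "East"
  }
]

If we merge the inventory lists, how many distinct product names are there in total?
4

Schema mapping: "item_name" (warehouse_beta) = "product_name" (warehouse_alpha) = product name

Products in warehouse_beta: ['Bolt', 'Cog', 'Nut']
Products in warehouse_alpha: ['Bolt', 'Cog', 'Gear', 'Nut']

Union (unique products): ['Bolt', 'Cog', 'Gear', 'Nut']
Count: 4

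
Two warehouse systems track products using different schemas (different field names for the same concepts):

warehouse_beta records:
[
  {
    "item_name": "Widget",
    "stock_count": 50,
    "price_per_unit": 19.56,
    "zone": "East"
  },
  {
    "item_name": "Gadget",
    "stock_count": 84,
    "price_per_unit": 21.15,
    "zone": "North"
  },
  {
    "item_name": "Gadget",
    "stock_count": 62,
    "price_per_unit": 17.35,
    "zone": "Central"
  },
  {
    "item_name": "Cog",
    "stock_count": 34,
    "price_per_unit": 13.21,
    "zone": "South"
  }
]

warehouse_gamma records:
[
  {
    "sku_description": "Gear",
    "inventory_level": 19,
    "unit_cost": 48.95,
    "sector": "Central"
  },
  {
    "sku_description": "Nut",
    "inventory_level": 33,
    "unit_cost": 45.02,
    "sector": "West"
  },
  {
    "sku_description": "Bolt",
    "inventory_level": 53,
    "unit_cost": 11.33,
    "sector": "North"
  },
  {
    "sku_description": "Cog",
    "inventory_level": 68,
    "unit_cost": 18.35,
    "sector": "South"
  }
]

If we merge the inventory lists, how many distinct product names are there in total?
6

Schema mapping: "item_name" (warehouse_beta) = "sku_description" (warehouse_gamma) = product name

Products in warehouse_beta: ['Cog', 'Gadget', 'Widget']
Products in warehouse_gamma: ['Bolt', 'Cog', 'Gear', 'Nut']

Union (unique products): ['Bolt', 'Cog', 'Gadget', 'Gear', 'Nut', 'Widget']
Count: 6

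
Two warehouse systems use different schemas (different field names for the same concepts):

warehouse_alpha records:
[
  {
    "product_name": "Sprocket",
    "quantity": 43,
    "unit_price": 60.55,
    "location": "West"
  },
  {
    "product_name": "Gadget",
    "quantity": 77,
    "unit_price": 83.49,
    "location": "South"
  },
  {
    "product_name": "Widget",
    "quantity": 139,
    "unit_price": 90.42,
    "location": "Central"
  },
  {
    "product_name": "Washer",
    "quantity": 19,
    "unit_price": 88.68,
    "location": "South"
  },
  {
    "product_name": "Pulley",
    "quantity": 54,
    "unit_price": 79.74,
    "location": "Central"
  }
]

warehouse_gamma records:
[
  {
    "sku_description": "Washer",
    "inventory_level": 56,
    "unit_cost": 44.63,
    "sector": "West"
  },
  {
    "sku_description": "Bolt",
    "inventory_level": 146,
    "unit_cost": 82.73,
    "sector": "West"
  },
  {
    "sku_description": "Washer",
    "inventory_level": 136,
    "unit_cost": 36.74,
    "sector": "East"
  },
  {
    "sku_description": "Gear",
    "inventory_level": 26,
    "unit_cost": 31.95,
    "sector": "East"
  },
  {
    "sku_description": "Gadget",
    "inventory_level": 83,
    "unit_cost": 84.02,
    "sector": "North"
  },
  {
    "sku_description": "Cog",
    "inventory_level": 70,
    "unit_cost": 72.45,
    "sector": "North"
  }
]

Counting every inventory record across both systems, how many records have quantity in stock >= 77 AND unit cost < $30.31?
0

Schema mappings:
- "quantity" (warehouse_alpha) = "inventory_level" (warehouse_gamma) = quantity
- "unit_price" (warehouse_alpha) = "unit_cost" (warehouse_gamma) = unit cost

Records meeting both conditions in warehouse_alpha: 0
Records meeting both conditions in warehouse_gamma: 0

Total: 0 + 0 = 0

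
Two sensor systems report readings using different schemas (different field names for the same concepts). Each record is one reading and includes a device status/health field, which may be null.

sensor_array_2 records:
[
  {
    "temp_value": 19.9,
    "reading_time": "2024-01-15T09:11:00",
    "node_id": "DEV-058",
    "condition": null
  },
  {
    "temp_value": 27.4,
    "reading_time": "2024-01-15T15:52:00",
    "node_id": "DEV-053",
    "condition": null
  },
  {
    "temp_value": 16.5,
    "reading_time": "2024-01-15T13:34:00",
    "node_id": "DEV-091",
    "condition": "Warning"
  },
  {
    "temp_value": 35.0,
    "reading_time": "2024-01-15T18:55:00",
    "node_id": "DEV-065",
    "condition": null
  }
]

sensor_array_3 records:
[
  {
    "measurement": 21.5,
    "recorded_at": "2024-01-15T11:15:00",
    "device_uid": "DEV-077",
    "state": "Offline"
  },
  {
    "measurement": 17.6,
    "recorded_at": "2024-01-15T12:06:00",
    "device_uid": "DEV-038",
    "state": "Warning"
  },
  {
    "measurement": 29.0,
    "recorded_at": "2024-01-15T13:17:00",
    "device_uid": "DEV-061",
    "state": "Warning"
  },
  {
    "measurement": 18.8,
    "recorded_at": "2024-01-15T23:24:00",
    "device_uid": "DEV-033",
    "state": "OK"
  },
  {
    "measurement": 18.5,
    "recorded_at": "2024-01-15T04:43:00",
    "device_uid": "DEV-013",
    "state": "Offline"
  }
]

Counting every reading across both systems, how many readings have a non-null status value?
6

Schema mapping: "condition" (sensor_array_2) = "state" (sensor_array_3) = status

Non-null in sensor_array_2: 1
Non-null in sensor_array_3: 5

Total non-null: 1 + 5 = 6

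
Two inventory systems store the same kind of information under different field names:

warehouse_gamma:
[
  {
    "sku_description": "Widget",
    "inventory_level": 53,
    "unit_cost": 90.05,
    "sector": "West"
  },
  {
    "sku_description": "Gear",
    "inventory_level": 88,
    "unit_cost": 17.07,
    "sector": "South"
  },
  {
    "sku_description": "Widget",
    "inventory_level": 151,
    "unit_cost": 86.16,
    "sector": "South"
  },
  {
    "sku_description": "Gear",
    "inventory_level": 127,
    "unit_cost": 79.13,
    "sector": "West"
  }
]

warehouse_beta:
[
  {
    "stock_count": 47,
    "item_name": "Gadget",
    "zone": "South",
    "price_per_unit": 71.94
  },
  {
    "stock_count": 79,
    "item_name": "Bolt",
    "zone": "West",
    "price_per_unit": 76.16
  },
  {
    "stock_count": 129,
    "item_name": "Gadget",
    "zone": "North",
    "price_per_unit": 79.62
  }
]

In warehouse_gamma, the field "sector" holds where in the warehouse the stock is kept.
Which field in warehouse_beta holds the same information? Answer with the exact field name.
zone

In warehouse_gamma, "sector" holds where in the warehouse the stock is kept.
The fields in warehouse_beta are: "stock_count", "item_name", "zone", "price_per_unit".
"zone" is the match: the name refers to the same concept and its values are area labels (e.g. 'North', 'South').
The other fields ("stock_count", "item_name", "price_per_unit") hold different kinds of data.

So "sector" in warehouse_gamma corresponds to "zone" in warehouse_beta.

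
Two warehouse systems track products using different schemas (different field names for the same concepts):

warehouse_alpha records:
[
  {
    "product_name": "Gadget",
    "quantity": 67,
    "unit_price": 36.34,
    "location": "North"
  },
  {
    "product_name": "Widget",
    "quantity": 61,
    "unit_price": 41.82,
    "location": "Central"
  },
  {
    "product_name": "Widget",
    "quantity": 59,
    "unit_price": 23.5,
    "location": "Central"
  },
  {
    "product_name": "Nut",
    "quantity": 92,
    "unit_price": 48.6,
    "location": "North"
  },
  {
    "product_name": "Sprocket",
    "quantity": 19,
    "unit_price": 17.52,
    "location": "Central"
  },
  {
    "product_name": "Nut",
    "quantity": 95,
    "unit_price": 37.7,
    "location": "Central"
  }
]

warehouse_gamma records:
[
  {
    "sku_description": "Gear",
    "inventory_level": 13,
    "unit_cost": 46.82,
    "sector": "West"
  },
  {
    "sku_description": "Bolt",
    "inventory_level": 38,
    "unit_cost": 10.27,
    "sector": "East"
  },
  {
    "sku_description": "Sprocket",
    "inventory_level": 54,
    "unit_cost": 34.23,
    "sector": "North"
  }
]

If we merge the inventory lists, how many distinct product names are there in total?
6

Schema mapping: "product_name" (warehouse_alpha) = "sku_description" (warehouse_gamma) = product name

Products in warehouse_alpha: ['Gadget', 'Nut', 'Sprocket', 'Widget']
Products in warehouse_gamma: ['Bolt', 'Gear', 'Sprocket']

Union (unique products): ['Bolt', 'Gadget', 'Gear', 'Nut', 'Sprocket', 'Widget']
Count: 6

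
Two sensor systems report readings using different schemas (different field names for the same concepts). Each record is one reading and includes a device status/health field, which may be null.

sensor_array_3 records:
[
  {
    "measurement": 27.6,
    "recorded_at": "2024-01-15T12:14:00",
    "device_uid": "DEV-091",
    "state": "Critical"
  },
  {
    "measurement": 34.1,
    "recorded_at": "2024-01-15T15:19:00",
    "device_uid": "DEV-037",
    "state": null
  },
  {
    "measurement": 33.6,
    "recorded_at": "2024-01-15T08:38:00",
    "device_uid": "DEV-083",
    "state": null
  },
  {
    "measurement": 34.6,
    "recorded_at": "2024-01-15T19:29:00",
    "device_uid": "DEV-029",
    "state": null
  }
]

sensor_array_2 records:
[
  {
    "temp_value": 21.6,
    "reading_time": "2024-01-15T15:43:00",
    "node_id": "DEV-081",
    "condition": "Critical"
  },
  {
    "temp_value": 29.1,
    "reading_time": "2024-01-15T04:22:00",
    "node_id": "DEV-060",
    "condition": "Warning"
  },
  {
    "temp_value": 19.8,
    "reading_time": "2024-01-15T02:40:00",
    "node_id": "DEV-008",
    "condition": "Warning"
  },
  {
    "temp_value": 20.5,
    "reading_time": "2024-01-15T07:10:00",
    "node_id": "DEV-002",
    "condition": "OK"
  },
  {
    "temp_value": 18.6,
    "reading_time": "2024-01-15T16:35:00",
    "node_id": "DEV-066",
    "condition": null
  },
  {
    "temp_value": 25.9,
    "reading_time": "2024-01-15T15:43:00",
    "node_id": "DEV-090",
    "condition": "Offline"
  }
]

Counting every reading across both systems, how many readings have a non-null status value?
6

Schema mapping: "state" (sensor_array_3) = "condition" (sensor_array_2) = status

Non-null in sensor_array_3: 1
Non-null in sensor_array_2: 5

Total non-null: 1 + 5 = 6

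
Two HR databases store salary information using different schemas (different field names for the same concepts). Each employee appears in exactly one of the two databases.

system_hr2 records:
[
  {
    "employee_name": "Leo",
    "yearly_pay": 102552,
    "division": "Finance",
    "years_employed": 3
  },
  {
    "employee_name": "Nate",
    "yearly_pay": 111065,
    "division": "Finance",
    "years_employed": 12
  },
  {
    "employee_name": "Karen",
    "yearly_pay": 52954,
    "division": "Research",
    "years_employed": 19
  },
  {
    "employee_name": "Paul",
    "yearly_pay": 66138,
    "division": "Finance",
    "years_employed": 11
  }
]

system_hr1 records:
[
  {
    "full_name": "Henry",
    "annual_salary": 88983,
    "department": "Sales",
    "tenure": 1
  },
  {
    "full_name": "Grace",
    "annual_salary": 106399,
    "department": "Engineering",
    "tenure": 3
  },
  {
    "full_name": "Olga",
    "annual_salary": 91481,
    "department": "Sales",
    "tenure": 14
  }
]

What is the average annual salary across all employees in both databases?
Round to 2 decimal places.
88510.29

Schema mapping: "yearly_pay" (system_hr2) = "annual_salary" (system_hr1) = annual salary

All salaries: [102552, 111065, 52954, 66138, 88983, 106399, 91481]
Sum: 619572
Count: 7
Average: 619572 / 7 = 88510.29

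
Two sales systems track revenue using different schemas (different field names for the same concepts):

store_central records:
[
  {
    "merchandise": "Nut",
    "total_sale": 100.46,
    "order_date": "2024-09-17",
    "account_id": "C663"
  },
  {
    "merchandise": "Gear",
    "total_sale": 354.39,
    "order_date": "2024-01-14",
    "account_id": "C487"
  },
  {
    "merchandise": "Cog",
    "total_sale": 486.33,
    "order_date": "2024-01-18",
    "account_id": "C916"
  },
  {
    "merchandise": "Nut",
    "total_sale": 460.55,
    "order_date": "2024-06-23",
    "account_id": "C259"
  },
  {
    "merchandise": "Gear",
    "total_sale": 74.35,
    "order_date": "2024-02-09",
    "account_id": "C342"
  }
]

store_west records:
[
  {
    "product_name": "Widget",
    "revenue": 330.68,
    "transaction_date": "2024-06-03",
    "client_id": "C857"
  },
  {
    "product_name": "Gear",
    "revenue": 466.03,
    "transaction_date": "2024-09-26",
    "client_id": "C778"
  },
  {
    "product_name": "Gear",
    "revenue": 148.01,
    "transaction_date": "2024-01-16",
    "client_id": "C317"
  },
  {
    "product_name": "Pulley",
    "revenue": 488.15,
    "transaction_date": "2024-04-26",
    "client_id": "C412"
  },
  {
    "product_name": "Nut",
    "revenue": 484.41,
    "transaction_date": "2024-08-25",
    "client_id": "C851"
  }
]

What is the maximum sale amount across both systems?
488.15

Reconcile: "total_sale" (store_central) = "revenue" (store_west) = sale amount

Maximum in store_central: 486.33
Maximum in store_west: 488.15

Overall maximum: max(486.33, 488.15) = 488.15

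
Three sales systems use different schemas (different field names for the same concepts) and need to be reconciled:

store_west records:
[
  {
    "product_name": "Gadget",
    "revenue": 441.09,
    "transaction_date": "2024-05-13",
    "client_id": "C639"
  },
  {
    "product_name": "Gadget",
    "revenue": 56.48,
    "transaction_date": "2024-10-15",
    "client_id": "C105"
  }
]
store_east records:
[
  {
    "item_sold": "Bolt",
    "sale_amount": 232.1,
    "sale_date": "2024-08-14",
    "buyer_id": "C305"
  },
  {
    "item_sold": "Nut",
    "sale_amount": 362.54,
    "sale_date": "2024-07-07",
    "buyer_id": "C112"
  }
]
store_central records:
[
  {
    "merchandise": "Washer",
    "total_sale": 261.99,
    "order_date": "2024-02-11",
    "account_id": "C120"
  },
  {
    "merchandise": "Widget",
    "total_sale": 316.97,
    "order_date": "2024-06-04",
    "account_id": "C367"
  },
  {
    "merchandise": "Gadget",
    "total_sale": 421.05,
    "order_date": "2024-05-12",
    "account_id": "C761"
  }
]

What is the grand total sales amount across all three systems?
2092.22

Schema reconciliation - all amount fields map to sale amount:

store_west (revenue): 497.57
store_east (sale_amount): 594.64
store_central (total_sale): 1000.01

Grand total: 2092.22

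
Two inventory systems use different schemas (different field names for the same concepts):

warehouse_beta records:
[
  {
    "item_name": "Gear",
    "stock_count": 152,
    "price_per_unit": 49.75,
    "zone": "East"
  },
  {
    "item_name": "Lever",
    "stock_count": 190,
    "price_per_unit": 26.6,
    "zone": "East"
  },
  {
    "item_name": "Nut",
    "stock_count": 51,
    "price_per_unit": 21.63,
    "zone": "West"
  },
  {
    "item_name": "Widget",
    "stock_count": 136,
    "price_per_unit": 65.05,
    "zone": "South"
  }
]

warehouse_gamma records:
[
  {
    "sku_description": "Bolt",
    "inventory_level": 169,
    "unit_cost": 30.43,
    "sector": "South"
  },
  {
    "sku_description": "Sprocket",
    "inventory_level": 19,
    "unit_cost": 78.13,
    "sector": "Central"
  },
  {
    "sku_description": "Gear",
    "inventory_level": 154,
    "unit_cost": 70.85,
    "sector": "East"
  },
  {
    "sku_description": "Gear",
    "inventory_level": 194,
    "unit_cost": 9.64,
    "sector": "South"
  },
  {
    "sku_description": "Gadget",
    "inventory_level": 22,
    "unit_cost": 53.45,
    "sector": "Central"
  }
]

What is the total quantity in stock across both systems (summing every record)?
1087

To reconcile these schemas, identify the field holding the quantity in stock in each system:
1. In warehouse_beta it is "stock_count"
2. In warehouse_gamma it is "inventory_level"

From warehouse_beta: 152 + 190 + 51 + 136 = 529
From warehouse_gamma: 169 + 19 + 154 + 194 + 22 = 558

Total: 529 + 558 = 1087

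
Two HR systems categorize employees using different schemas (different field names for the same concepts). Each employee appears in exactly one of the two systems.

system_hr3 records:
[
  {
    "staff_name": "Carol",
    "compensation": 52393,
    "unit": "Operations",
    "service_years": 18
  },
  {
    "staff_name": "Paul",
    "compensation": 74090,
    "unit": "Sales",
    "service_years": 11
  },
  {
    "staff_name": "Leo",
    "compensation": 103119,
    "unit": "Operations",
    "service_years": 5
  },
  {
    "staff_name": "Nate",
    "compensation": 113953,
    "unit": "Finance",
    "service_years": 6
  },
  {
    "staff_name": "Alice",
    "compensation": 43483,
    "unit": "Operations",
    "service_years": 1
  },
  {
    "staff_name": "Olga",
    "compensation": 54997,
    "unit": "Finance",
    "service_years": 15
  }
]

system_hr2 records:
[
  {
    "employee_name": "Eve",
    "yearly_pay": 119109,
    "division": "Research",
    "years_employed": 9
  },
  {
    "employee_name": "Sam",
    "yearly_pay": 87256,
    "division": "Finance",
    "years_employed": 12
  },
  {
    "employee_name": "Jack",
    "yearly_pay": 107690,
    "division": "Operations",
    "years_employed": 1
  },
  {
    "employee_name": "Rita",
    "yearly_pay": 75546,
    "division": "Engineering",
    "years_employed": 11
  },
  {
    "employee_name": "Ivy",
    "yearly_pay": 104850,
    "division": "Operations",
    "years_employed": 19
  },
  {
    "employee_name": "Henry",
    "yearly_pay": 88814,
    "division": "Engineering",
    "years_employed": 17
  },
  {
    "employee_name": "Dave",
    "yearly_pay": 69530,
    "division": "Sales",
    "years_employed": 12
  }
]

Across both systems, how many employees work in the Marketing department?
0

Schema mapping: "unit" (system_hr3) = "division" (system_hr2) = department

Marketing employees in system_hr3: 0
Marketing employees in system_hr2: 0

Total in Marketing: 0 + 0 = 0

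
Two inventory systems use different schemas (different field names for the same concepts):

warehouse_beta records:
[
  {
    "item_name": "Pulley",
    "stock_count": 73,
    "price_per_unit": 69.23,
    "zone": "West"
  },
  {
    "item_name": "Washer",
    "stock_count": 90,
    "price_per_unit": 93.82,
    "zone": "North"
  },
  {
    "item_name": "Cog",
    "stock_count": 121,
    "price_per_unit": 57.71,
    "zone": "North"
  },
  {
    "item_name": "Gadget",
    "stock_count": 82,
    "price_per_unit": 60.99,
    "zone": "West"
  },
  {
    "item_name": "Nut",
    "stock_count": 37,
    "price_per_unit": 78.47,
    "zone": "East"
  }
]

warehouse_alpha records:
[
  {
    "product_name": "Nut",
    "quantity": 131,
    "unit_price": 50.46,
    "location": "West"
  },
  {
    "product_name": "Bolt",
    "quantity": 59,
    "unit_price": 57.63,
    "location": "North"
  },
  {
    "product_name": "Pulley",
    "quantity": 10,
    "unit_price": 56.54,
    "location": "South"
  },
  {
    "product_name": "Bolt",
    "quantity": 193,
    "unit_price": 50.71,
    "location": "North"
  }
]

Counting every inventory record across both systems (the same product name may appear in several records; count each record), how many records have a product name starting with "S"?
0

Schema mapping: "item_name" (warehouse_beta) = "product_name" (warehouse_alpha) = product name

Records with product name starting with "S" in warehouse_beta: 0
Records with product name starting with "S" in warehouse_alpha: 0

Total: 0 + 0 = 0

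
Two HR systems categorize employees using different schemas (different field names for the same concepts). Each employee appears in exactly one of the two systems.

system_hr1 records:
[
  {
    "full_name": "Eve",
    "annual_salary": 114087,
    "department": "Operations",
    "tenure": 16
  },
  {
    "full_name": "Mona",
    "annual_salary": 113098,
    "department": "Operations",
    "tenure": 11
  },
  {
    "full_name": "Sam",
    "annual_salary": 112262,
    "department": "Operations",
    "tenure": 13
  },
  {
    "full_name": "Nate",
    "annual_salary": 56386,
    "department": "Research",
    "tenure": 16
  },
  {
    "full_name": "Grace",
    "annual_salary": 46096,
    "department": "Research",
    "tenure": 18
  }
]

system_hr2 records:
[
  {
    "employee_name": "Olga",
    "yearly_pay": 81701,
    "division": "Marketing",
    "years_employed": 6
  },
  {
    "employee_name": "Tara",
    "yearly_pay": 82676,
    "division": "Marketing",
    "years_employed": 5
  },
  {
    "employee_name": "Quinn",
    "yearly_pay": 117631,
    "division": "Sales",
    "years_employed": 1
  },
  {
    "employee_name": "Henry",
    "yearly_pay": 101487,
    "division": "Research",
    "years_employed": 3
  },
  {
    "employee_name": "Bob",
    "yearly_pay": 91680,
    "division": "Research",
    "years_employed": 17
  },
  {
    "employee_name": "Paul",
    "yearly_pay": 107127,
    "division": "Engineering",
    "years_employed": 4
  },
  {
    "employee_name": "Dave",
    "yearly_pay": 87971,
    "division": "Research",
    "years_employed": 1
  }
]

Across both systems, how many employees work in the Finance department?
0

Schema mapping: "department" (system_hr1) = "division" (system_hr2) = department

Finance employees in system_hr1: 0
Finance employees in system_hr2: 0

Total in Finance: 0 + 0 = 0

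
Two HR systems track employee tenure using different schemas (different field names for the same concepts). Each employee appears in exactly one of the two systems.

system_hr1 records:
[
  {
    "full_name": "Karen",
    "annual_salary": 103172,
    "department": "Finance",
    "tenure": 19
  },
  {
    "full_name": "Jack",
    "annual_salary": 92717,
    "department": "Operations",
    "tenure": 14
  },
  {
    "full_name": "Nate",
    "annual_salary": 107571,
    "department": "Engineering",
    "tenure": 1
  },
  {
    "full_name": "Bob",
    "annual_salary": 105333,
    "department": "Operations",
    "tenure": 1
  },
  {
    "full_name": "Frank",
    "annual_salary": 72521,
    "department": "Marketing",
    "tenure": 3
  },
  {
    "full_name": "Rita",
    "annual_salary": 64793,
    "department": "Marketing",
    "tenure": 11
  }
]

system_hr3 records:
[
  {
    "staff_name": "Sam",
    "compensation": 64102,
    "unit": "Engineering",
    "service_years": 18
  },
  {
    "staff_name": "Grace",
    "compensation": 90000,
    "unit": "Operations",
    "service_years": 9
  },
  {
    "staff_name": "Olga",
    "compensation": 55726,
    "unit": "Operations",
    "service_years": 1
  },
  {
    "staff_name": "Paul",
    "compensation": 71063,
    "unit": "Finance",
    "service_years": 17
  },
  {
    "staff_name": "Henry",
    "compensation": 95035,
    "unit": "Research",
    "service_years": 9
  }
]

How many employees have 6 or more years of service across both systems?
7

Reconcile schemas: "tenure" (system_hr1) = "service_years" (system_hr3) = years of service

From system_hr1: 3 employees with >= 6 years
From system_hr3: 4 employees with >= 6 years

Total: 3 + 4 = 7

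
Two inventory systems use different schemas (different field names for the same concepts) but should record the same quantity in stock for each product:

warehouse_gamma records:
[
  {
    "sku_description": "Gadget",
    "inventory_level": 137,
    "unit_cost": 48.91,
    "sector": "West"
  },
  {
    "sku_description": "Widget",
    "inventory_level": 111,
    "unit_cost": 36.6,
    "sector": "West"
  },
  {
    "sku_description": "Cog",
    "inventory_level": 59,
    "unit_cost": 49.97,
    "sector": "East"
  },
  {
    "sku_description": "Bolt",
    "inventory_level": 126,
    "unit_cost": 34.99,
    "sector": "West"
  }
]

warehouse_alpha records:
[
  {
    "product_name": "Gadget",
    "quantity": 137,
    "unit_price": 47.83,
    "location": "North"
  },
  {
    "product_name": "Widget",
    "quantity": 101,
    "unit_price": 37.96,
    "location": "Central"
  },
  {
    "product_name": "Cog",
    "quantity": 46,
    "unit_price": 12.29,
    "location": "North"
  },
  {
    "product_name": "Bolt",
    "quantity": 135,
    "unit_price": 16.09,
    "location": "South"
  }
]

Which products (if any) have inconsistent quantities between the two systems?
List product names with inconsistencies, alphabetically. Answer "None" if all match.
Bolt, Cog, Widget

Schema mappings:
- "sku_description" (warehouse_gamma) = "product_name" (warehouse_alpha) = product name
- "inventory_level" (warehouse_gamma) = "quantity" (warehouse_alpha) = quantity

Comparison:
  Gadget: 137 vs 137 - MATCH
  Widget: 111 vs 101 - MISMATCH
  Cog: 59 vs 46 - MISMATCH
  Bolt: 126 vs 135 - MISMATCH

Products with inconsistencies: Bolt, Cog, Widget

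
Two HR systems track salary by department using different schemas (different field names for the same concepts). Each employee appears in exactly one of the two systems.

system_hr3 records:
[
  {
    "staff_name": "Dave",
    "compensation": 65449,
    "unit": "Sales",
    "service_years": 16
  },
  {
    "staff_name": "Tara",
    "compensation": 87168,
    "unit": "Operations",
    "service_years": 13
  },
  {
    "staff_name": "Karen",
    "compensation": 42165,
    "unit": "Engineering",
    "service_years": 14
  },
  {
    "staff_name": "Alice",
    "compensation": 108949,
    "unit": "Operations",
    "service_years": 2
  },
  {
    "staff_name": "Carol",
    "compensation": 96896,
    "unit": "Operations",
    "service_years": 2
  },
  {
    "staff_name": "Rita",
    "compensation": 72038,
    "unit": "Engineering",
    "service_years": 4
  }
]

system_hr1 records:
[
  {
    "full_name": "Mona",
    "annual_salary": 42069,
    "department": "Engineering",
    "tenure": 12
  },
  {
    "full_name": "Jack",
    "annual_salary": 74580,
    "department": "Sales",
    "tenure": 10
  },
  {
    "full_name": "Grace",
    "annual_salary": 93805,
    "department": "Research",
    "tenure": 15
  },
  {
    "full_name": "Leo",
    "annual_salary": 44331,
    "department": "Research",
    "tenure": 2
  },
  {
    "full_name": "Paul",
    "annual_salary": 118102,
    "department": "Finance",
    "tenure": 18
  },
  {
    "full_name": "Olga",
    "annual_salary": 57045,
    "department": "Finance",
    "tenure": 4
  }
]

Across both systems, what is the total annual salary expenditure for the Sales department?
140029

Schema mappings:
- "unit" (system_hr3) = "department" (system_hr1) = department
- "compensation" (system_hr3) = "annual_salary" (system_hr1) = salary

Sales salaries from system_hr3: 65449
Sales salaries from system_hr1: 74580

Total: 65449 + 74580 = 140029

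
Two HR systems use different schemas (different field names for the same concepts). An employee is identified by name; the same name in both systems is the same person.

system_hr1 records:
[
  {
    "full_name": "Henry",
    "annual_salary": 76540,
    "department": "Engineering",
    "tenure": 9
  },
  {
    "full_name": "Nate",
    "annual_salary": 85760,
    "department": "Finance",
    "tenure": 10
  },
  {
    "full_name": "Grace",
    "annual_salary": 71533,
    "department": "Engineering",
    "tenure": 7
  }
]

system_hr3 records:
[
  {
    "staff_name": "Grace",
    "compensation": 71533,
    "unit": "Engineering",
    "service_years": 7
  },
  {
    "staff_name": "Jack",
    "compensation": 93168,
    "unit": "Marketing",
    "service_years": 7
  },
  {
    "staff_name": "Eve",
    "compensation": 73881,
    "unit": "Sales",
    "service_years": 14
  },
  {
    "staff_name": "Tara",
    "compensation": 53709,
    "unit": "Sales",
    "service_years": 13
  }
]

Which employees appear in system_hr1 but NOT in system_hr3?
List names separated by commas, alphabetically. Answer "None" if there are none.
Henry, Nate

Schema mapping: "full_name" (system_hr1) = "staff_name" (system_hr3) = employee name

Names in system_hr1: ['Grace', 'Henry', 'Nate']
Names in system_hr3: ['Eve', 'Grace', 'Jack', 'Tara']

In system_hr1 but not system_hr3: ['Henry', 'Nate']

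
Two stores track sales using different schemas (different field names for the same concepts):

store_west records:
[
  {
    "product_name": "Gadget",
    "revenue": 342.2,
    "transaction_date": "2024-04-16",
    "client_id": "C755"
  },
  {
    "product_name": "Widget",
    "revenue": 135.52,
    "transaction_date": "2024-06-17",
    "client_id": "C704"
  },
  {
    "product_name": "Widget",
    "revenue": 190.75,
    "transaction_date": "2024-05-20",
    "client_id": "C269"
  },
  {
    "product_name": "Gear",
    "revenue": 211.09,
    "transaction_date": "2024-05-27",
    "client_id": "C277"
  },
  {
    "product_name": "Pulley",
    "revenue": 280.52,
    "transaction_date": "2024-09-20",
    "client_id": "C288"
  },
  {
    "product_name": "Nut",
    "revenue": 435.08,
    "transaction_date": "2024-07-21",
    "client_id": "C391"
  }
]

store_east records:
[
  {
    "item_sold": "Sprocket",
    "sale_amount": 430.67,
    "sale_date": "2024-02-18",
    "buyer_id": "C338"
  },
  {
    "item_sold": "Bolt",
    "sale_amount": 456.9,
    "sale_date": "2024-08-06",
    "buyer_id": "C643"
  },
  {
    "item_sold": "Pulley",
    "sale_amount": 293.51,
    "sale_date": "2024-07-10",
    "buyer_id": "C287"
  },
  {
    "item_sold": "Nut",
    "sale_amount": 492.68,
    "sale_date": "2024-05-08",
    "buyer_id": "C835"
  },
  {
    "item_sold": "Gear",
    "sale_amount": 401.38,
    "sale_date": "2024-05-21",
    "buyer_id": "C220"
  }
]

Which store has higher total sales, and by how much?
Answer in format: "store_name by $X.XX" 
store_east by $479.98

Schema mapping: "revenue" (store_west) = "sale_amount" (store_east) = sale amount

Total for store_west: 1595.16
Total for store_east: 2075.14

Difference: |1595.16 - 2075.14| = 479.98
store_east has higher sales by $479.98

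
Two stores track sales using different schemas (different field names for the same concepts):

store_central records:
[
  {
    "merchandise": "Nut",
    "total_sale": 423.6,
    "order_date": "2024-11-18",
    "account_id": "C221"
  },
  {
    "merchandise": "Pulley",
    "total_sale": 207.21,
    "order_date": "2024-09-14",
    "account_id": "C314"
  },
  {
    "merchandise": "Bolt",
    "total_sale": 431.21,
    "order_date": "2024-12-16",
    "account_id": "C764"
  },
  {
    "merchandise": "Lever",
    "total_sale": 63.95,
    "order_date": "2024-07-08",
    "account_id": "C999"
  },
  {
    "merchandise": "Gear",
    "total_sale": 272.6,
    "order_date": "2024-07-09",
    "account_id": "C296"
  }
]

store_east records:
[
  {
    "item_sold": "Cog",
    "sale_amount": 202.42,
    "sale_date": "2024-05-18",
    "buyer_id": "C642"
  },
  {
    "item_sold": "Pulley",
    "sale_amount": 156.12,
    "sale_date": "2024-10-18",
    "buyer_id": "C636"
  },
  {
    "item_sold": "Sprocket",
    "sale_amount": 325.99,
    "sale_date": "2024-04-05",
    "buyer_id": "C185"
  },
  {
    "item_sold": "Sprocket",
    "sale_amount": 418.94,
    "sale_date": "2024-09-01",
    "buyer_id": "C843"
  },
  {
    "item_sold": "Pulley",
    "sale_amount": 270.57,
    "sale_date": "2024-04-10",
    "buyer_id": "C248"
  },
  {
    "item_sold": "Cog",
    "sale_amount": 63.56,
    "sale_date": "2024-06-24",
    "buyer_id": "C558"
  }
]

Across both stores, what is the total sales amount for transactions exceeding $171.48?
2552.54

Schema mapping: "total_sale" (store_central) = "sale_amount" (store_east) = sale amount

Sum of sales > $171.48 in store_central: 1334.62
Sum of sales > $171.48 in store_east: 1217.92

Total: 1334.62 + 1217.92 = 2552.54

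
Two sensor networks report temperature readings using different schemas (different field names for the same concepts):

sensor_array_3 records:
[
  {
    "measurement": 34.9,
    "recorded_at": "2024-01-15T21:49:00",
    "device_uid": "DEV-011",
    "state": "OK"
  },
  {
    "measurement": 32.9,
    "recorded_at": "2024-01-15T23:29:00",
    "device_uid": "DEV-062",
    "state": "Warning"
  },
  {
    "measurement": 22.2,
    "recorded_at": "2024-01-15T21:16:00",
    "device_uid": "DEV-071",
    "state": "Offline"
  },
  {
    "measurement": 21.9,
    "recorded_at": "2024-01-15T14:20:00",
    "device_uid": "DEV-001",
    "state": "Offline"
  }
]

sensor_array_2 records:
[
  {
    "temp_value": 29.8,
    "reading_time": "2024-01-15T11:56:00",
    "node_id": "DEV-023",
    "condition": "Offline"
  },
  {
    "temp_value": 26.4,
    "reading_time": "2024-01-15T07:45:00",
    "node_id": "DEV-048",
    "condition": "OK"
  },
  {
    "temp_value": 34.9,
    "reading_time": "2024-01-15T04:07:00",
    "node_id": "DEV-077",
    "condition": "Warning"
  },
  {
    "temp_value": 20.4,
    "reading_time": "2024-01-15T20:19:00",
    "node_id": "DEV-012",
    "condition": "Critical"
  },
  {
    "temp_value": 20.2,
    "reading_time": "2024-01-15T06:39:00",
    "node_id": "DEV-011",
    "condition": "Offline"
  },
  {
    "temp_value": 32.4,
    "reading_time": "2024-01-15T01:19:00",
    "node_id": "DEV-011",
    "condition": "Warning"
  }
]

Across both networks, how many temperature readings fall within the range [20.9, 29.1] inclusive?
3

Schema mapping: "measurement" (sensor_array_3) = "temp_value" (sensor_array_2) = temperature

Readings in [20.9, 29.1] from sensor_array_3: 2
Readings in [20.9, 29.1] from sensor_array_2: 1

Total count: 2 + 1 = 3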